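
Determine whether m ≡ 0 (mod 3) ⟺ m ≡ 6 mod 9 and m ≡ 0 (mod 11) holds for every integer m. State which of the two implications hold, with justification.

Only the converse holds.

(⟹) This fails: m = 0 gives 0 ≡ 0 (mod 3) but 0 ≡ 0 (mod 9), so the conjunction on the right does not hold.

(⟸) Conversely, if m ≡ 6 (mod 9) and m ≡ 0 (mod 11), then by the Chinese remainder theorem m ≡ 33 (mod 99). Since 33 ≡ 0 (mod 3) and 3 ∣ 99, we get m ≡ 0 (mod 3).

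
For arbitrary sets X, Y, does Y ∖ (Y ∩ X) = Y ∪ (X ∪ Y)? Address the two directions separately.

Reverse inclusion. This inclusion fails. Take X = {1}, Y = ∅; then 1 ∈ Y ∪ (X ∪ Y) but 1 ∉ Y ∖ (Y ∩ X).

Forward inclusion. Let x ∈ Y ∖ (Y ∩ X). Then x ∈ Y and x ∉ X, from which x ∈ Y ∪ (X ∪ Y).

Only the forward inclusion holds.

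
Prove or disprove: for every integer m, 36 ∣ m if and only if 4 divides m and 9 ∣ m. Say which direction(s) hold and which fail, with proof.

Both directions hold; the statement is true.

[⇒] If 36 ∣ m, write m = 36q. Since 36 = 9·4, m = 4·(9q), so 4 ∣ m; and since 36 = 4·9, m = 9·(4q), so 9 ∣ m.

[⇐] Suppose 4 ∣ m and 9 ∣ m. Any common multiple of 4 and 9 is a multiple of their lcm; here gcd(4, 9) = 1, so lcm(4, 9) = 4·9 = 36, so 36 ∣ m.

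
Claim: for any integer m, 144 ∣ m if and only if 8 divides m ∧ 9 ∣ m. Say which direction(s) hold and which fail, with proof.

Not equivalent: only (⇒) holds.

[⇒] If 144 ∣ m, write m = 144q. Since 144 = 18·8, m = 8·(18q), so 8 ∣ m; and since 144 = 16·9, m = 9·(16q), so 9 ∣ m.

[⇐] This fails: take m = 72. Both 8 ∣ 72 and 9 ∣ 72, yet 72 is not a multiple of 144 (since 72 = 0·144 + 72), so 144 ∤ 72.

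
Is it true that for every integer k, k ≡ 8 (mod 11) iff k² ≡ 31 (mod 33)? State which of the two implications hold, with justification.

[⇒] This fails: take k = 30. Then 30 ≡ 8 (mod 11), but 30² = 900 ≡ 9 (mod 33), not 31.

[⇐] This fails: take k = 14. Then 14² = 196 ≡ 31 (mod 33), yet 14 ≡ 3 (mod 11), not 8.

Neither direction holds.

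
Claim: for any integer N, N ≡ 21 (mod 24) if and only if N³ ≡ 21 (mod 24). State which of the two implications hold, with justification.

(⟸) Suppose N³ ≡ 21 (mod 24). The only residue r in {0, …, 23} with r³ ≡ 21 (mod 24) is r = 21, so N ≡ 21 (mod 24).

(⟹) Suppose N ≡ 21 (mod 24). Write N = 24j + 21. Then (24j + 21)³ = 13824j³ + 36288j² + 31752j + 9261 = 24(576j³ + 1512j² + 1323j + 385) + 21, so N³ ≡ 21 (mod 24).

The biconditional holds.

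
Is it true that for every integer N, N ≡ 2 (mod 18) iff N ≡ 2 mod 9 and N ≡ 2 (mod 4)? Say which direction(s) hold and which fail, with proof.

Only the converse holds.

Forward direction. This fails: N = 20 gives 20 ≡ 2 (mod 18) but 20 ≡ 0 (mod 4), so the conjunction on the right does not hold.

Converse. If N ≡ 2 (mod 9) and N ≡ 2 (mod 4), then by the Chinese remainder theorem N ≡ 2 (mod 36). Since 2 ≡ 2 (mod 18) and 18 ∣ 36, we get N ≡ 2 (mod 18).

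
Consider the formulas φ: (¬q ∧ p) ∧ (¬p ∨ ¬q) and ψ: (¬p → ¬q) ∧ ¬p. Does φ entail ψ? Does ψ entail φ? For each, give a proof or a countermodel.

Neither implication holds.

Forward direction. This fails. Under p = T, q = F, the left side is true but the right side is false.

Converse. This fails. Under p = F, q = F, the left side is false but the right side is true.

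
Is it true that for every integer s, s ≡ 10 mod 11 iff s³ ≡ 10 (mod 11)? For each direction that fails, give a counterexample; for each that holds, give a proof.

(⟸) Suppose s³ ≡ 10 (mod 11). The only residue r in {0, …, 10} with r³ ≡ 10 (mod 11) is r = 10, so s ≡ 10 (mod 11).

(⟹) Suppose s ≡ 10 mod 11. Write s = 11j + 10. Then (11j + 10)³ = 1331j³ + 3630j² + 3300j + 1000 = 11(121j³ + 330j² + 300j + 90) + 10, so s³ ≡ 10 (mod 11).

Both implications hold.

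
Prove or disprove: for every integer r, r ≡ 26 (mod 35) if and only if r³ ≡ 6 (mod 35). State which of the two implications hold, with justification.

Only the forward direction holds.

(⇒) Suppose r ≡ 26 (mod 35). Write r = 35j + 26. Then (35j + 26)³ = 42875j³ + 95550j² + 70980j + 17576 = 35(1225j³ + 2730j² + 2028j + 502) + 6, so r³ ≡ 6 (mod 35).

(⇐) This fails: take r = 6. Then 6³ = 216 ≡ 6 (mod 35), yet 6 ≡ 6 (mod 35), not 26.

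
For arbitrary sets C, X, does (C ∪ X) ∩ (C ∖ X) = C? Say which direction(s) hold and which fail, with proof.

The sets are not equal: only the forward inclusion holds.

(⟸) This inclusion fails. Take C = {1}, X = {1}; then 1 ∈ C but 1 ∉ (C ∪ X) ∩ (C ∖ X).

(⟹) Let x ∈ (C ∪ X) ∩ (C ∖ X). Then x ∈ C and x ∉ X, from which x ∈ C.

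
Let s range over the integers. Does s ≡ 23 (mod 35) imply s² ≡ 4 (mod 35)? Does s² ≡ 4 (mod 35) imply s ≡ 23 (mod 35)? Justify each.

Only the forward implication holds.

[⇒] Suppose s ≡ 23 (mod 35). Write s = 35j + 23. Then (35j + 23)² = 1225j² + 1610j + 529 = 35(35j² + 46j + 15) + 4, so s² ≡ 4 (mod 35).

[⇐] This fails: take s = 2. Then 2² = 4 ≡ 4 (mod 35), yet 2 ≡ 2 (mod 35), not 23.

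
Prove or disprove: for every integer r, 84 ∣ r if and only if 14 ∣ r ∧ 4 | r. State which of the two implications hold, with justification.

(⇒) holds; (⇐) fails.

Forward direction. If 84 ∣ r, write r = 84q. Since 84 = 6·14, r = 14·(6q), so 14 ∣ r; and since 84 = 21·4, r = 4·(21q), so 4 ∣ r.

Converse. This fails: take r = 28. Both 14 ∣ 28 and 4 ∣ 28, yet 28 is not a multiple of 84 (since 28 = 0·84 + 28), so 84 ∤ 28.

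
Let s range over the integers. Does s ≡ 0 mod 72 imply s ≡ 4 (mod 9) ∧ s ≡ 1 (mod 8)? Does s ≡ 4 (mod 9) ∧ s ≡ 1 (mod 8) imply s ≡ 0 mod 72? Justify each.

Neither implication holds.

(→) This fails: s = 0 gives 0 ≡ 0 (mod 72) but 0 ≡ 0 (mod 9), so the conjunction on the right does not hold.

(←) This fails: s = 49 satisfies both congruences on the right (49 ≡ 4 mod 9 and 49 ≡ 1 mod 8) yet 49 ≡ 49 (mod 72), not 0.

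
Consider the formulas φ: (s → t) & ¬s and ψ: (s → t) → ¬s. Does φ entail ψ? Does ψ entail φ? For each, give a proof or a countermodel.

Not equivalent: only (⇒) holds.

(⇐) This fails. Under s = T, t = F, the left side is false but the right side is true.

(⇒) Assume the antecedent. If s is true, the antecedent cannot hold. If s is false, (s → t) → ¬s reduces to true regardless of the other variables. Either way (s → t) → ¬s holds.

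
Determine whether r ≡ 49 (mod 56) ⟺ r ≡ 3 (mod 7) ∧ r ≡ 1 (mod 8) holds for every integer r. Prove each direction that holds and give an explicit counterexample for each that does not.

[⇒] This fails: r = 49 gives 49 ≡ 49 (mod 56) but 49 ≡ 0 (mod 7), so the conjunction on the right does not hold.

[⇐] This fails: r = 17 satisfies both congruences on the right (17 ≡ 3 mod 7 and 17 ≡ 1 mod 8) yet 17 ≡ 17 (mod 56), not 49.

Neither implication holds.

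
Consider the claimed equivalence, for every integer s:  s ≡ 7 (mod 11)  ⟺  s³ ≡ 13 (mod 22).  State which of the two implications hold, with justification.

(→) This fails: take s = 18. Then 18 ≡ 7 (mod 11), but 18³ = 5832 ≡ 2 (mod 22), not 13.

(←) Conversely, the residues r modulo 22 with r³ ≡ 13 (mod 22) are exactly {7}, and each is ≡ 7 (mod 11).

Not equivalent: only (⇐) holds.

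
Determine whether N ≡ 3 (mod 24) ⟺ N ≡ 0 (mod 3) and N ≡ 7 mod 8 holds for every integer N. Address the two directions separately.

(⇒) This fails: N = 3 gives 3 ≡ 3 (mod 24) but 3 ≡ 3 (mod 8), so the conjunction on the right does not hold.

(⇐) This fails: N = 15 satisfies both congruences on the right (15 ≡ 0 mod 3 and 15 ≡ 7 mod 8) yet 15 ≡ 15 (mod 24), not 3.

Both directions fail.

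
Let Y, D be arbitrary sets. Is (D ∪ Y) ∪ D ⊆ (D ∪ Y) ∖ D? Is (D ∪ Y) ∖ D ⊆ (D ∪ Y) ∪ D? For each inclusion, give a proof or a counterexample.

Only the reverse inclusion holds.

(⟹) This inclusion fails. Take Y = ∅, D = {1}; then 1 ∈ (D ∪ Y) ∪ D but 1 ∉ (D ∪ Y) ∖ D.

(⟸) Let x ∈ (D ∪ Y) ∖ D. Then x ∈ Y and x ∉ D, from which x ∈ (D ∪ Y) ∪ D.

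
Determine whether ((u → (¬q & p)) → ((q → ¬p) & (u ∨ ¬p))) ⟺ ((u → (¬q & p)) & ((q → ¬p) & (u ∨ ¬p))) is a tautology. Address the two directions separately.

Not equivalent: only (⇐) holds.

[⇐] Assume the antecedent. If q is true, the antecedent forces (q = T, u = F, p = F), and the consequent holds there. If q is false, the antecedent forces (q = F, u = F, p = F) or (q = F, u = T, p = T), and the consequent holds there. Either way the consequent holds.

[⇒] This fails. Under q = F, u = T, p = F, the left side is true but the right side is false.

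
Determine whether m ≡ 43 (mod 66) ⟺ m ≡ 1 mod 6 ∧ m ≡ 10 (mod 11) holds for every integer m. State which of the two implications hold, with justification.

Converse. If m ≡ 1 (mod 6) and m ≡ 10 (mod 11), then by the Chinese remainder theorem m ≡ 43 (mod 66). This is exactly m ≡ 43 (mod 66).

Forward direction. Suppose m ≡ 43 (mod 66); write m = 66j + 43. Since 6 ∣ 66, reducing mod 6 gives m ≡ 43 ≡ 1 (mod 6); since 11 ∣ 66, reducing mod 11 gives m ≡ 43 ≡ 10 (mod 11).

Both directions hold; the statement is true.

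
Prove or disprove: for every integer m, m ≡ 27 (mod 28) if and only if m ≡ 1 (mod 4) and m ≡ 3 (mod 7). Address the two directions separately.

Both directions fail.

(→) This fails: m = 27 gives 27 ≡ 27 (mod 28) but 27 ≡ 3 (mod 4), so the conjunction on the right does not hold.

(←) This fails: m = 17 satisfies both congruences on the right (17 ≡ 1 mod 4 and 17 ≡ 3 mod 7) yet 17 ≡ 17 (mod 28), not 27.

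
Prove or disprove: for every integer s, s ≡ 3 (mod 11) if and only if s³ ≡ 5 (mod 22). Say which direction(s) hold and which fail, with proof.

(→) This fails: take s = 14. Then 14 ≡ 3 (mod 11), but 14³ = 2744 ≡ 16 (mod 22), not 5.

(←) Conversely, the residues r modulo 22 with r³ ≡ 5 (mod 22) are exactly {3}, and each is ≡ 3 (mod 11).

Only the converse holds.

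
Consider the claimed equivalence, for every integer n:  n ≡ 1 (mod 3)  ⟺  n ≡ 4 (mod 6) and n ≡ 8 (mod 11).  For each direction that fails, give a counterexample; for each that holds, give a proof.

The forward direction fails; the converse holds.

(⇒) This fails: n = 1 gives 1 ≡ 1 (mod 3) but 1 ≡ 1 (mod 6), so the conjunction on the right does not hold.

(⇐) Conversely, if n ≡ 4 (mod 6) and n ≡ 8 (mod 11), then by the Chinese remainder theorem n ≡ 52 (mod 66). Since 52 ≡ 1 (mod 3) and 3 ∣ 66, we get n ≡ 1 (mod 3).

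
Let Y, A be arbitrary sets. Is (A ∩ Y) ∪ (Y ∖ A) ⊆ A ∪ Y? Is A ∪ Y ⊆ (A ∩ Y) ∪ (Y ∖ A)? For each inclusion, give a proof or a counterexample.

The sets are not equal: only the forward inclusion holds.

Forward inclusion. Let x ∈ (A ∩ Y) ∪ (Y ∖ A). Then either x ∈ Y and x ∉ A; or x ∈ Y ∩ A. In each case x ∈ A ∪ Y, so (A ∩ Y) ∪ (Y ∖ A) ⊆ A ∪ Y.

Reverse inclusion. This inclusion fails. Take Y = ∅, A = {1}; then 1 ∈ A ∪ Y but 1 ∉ (A ∩ Y) ∪ (Y ∖ A).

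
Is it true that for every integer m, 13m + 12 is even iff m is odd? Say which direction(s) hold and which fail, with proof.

Both directions fail.

(⇒) This fails: m = 6 gives 13m + 12 = 90, which is even, but 6 is even, not odd.

(⇐) This also fails: m = 3 is odd, but 13m + 12 = 51 is odd, not even.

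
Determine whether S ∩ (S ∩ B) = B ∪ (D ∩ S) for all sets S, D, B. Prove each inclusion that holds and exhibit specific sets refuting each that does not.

The sets are not equal: only the forward inclusion holds.

Forward inclusion. Let x ∈ S ∩ (S ∩ B). Then either x ∈ S ∩ B and x ∉ D; or x ∈ S ∩ D ∩ B. In each case x ∈ B ∪ (D ∩ S), so S ∩ (S ∩ B) ⊆ B ∪ (D ∩ S).

Reverse inclusion. This inclusion fails. Take S = {1}, D = {1}, B = ∅; then 1 ∈ B ∪ (D ∩ S) but 1 ∉ S ∩ (S ∩ B).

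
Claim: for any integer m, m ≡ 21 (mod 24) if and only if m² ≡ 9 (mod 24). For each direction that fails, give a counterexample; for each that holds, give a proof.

Only the forward direction holds.

(⇒) Suppose m ≡ 21 (mod 24). Write m = 24j + 21. Then (24j + 21)² = 576j² + 1008j + 441 = 24(24j² + 42j + 18) + 9, so m² ≡ 9 (mod 24).

(⇐) This fails: take m = 3. Then 3² = 9 ≡ 9 (mod 24), yet 3 ≡ 3 (mod 24), not 21.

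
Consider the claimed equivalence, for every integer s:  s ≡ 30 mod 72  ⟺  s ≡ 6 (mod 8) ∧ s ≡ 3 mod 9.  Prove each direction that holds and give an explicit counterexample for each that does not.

Equivalent; both directions hold.

(→) Suppose s ≡ 30 (mod 72); write s = 72j + 30. Since 8 ∣ 72, reducing mod 8 gives s ≡ 30 ≡ 6 (mod 8); since 9 ∣ 72, reducing mod 9 gives s ≡ 30 ≡ 3 (mod 9).

(←) Conversely, if s ≡ 6 (mod 8) and s ≡ 3 (mod 9), then by the Chinese remainder theorem s ≡ 30 (mod 72). This is exactly s ≡ 30 (mod 72).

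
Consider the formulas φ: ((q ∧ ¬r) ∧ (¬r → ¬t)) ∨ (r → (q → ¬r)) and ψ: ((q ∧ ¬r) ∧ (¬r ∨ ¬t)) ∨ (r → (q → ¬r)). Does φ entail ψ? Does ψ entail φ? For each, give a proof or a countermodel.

[⇒] Assume the antecedent. If r is true, the antecedent forces (r = T, t = F, q = F) or (r = T, t = T, q = F), and the consequent holds there. If r is false, the consequent reduces to true regardless of the other variables. Either way the consequent holds.

[⇐] Assume the antecedent. If r is true, the antecedent forces (r = T, t = F, q = F) or (r = T, t = T, q = F), and the consequent holds there. If r is false, the consequent reduces to true regardless of the other variables. Either way the consequent holds.

Both directions hold.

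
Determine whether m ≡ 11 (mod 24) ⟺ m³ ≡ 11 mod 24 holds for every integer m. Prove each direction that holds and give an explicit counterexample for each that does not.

Both directions hold.

(⟹) Suppose m ≡ 11 (mod 24). Write m = 24j + 11. Then (24j + 11)³ = 13824j³ + 19008j² + 8712j + 1331 = 24(576j³ + 792j² + 363j + 55) + 11, so m³ ≡ 11 (mod 24).

(⟸) Conversely, suppose m³ ≡ 11 (mod 24). The only residue r in {0, …, 23} with r³ ≡ 11 (mod 24) is r = 11, so m ≡ 11 (mod 24).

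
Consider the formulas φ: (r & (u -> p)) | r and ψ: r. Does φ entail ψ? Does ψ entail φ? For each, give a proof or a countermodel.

Equivalent; both directions hold.

(→) Assume the antecedent. If p is true, the antecedent forces (p = T, r = T, u = F) or (p = T, r = T, u = T), and r holds there. If p is false, the antecedent forces (p = F, r = T, u = F) or (p = F, r = T, u = T), and r holds there. Either way r holds.

(←) Assume the antecedent. If p is true, the antecedent forces (p = T, r = T, u = F) or (p = T, r = T, u = T), and (r & (u -> p)) | r holds there. If p is false, the antecedent forces (p = F, r = T, u = F) or (p = F, r = T, u = T), and (r & (u -> p)) | r holds there. Either way (r & (u -> p)) | r holds.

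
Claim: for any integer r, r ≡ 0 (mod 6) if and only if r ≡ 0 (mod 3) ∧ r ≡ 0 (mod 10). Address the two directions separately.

(→) This fails: r = 6 gives 6 ≡ 0 (mod 6) but 6 ≡ 6 (mod 10), so the conjunction on the right does not hold.

(←) Conversely, if r ≡ 0 (mod 3) and r ≡ 0 (mod 10), then by the Chinese remainder theorem r ≡ 0 (mod 30). Since 0 ≡ 0 (mod 6) and 6 ∣ 30, we get r ≡ 0 (mod 6).

(⇒) fails; (⇐) holds.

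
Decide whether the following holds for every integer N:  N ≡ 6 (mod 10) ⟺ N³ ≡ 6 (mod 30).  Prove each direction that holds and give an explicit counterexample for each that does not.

(→) This fails: take N = 16. Then 16 ≡ 6 (mod 10), but 16³ = 4096 ≡ 16 (mod 30), not 6.

(←) Conversely, the residues r modulo 30 with r³ ≡ 6 (mod 30) are exactly {6}, and each is ≡ 6 (mod 10).

Only the converse holds.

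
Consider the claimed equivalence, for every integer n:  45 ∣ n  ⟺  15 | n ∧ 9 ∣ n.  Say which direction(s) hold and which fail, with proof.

The biconditional holds.

(⟹) If 45 ∣ n, write n = 45q. Since 45 = 3·15, n = 15·(3q), so 15 ∣ n; and since 45 = 5·9, n = 9·(5q), so 9 ∣ n.

(⟸) Suppose 15 ∣ n and 9 ∣ n. Any common multiple of 15 and 9 is a multiple of their lcm; here lcm(15, 9) = 15·9/gcd(15, 9) = 135/3 = 45, so 45 ∣ n.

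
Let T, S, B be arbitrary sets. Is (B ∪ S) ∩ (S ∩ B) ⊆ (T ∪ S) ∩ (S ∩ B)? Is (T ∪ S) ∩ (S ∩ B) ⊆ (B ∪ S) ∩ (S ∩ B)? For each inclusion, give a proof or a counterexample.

Both inclusions hold; the sets are equal.

(⊆) Let x ∈ (B ∪ S) ∩ (S ∩ B). Then either x ∈ S ∩ B and x ∉ T; or x ∈ T ∩ S ∩ B. In each case x ∈ (T ∪ S) ∩ (S ∩ B), so (B ∪ S) ∩ (S ∩ B) ⊆ (T ∪ S) ∩ (S ∩ B).

(⊇) Let x ∈ (T ∪ S) ∩ (S ∩ B). Then either x ∈ S ∩ B and x ∉ T; or x ∈ T ∩ S ∩ B. In each case x ∈ (B ∪ S) ∩ (S ∩ B), so (T ∪ S) ∩ (S ∩ B) ⊆ (B ∪ S) ∩ (S ∩ B).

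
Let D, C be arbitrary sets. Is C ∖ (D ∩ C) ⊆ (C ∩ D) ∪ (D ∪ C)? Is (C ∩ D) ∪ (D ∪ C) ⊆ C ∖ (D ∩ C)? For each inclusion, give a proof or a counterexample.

Only the forward inclusion holds.

Forward inclusion. Let x ∈ C ∖ (D ∩ C). Then x ∈ C and x ∉ D, from which x ∈ (C ∩ D) ∪ (D ∪ C).

Reverse inclusion. This inclusion fails. Take D = {1}, C = ∅; then 1 ∈ (C ∩ D) ∪ (D ∪ C) but 1 ∉ C ∖ (D ∩ C).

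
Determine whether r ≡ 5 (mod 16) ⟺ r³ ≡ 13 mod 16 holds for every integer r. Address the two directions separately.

Both implications hold.

[⇒] Suppose r ≡ 5 (mod 16). Write r = 16j + 5. Then (16j + 5)³ = 4096j³ + 3840j² + 1200j + 125 = 16(256j³ + 240j² + 75j + 7) + 13, so r³ ≡ 13 (mod 16).

[⇐] Conversely, suppose r³ ≡ 13 (mod 16). The only residue r in {0, …, 15} with r³ ≡ 13 (mod 16) is r = 5, so r ≡ 5 (mod 16).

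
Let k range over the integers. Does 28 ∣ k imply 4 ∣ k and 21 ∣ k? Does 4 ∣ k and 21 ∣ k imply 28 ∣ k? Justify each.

[⇒] This fails: take k = 28. Certainly 28 ∣ 28, but 21 ∤ 28.

[⇐] Suppose 4 ∣ k and 21 ∣ k. Any common multiple of 4 and 21 is a multiple of their lcm; here gcd(4, 21) = 1, so lcm(4, 21) = 4·21 = 84, so 84 ∣ k. Since 28 ∣ 84, it follows that 28 ∣ k.

Only the reverse direction holds.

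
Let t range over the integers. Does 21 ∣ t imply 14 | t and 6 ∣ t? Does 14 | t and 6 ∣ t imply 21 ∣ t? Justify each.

(⇐) Suppose 14 ∣ t and 6 ∣ t. Any common multiple of 14 and 6 is a multiple of their lcm; here lcm(14, 6) = 14·6/gcd(14, 6) = 84/2 = 42, so 42 ∣ t. Since 21 ∣ 42, it follows that 21 ∣ t.

(⇒) This fails: take t = 21. Certainly 21 ∣ 21, but 14 ∤ 21.

Only the reverse direction holds.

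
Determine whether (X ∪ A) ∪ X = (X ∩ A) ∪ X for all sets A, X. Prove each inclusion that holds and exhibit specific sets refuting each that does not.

Only the reverse inclusion holds.

Forward inclusion. This inclusion fails. Take A = {1}, X = ∅; then 1 ∈ (X ∪ A) ∪ X but 1 ∉ (X ∩ A) ∪ X.

Reverse inclusion. Let x ∈ (X ∩ A) ∪ X. Then either x ∈ X and x ∉ A; or x ∈ A ∩ X. In each case x ∈ (X ∪ A) ∪ X, so (X ∩ A) ∪ X ⊆ (X ∪ A) ∪ X.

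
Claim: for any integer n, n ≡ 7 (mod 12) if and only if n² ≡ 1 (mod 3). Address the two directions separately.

Forward direction. Suppose n ≡ 7 (mod 12). Then n² ≡ 7² = 49 (mod 12), and since 3 ∣ 12, also n² ≡ 1 (mod 3).

Converse. This fails: take n = 1. Then 1² = 1 ≡ 1 (mod 3), yet 1 ≡ 1 (mod 12), not 7.

The forward direction holds; the converse fails.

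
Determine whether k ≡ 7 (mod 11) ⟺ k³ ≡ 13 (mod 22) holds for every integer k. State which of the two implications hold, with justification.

Not equivalent: only (⇐) holds.

(⟸) The residues r modulo 22 with r³ ≡ 13 (mod 22) are exactly {7}, and each is ≡ 7 (mod 11).

(⟹) This fails: take k = 18. Then 18 ≡ 7 (mod 11), but 18³ = 5832 ≡ 2 (mod 22), not 13.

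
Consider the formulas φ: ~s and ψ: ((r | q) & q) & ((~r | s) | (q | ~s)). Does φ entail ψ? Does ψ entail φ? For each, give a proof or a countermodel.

(→) This fails. Under s = F, q = F, r = F, the left side is true but the right side is false.

(←) This fails. Under s = T, q = T, r = F, the left side is false but the right side is true.

Both directions fail.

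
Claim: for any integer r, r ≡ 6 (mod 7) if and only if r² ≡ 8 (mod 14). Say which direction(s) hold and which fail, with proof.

Neither implication holds.

Forward direction. This fails: take r = 13. Then 13 ≡ 6 (mod 7), but 13² = 169 ≡ 1 (mod 14), not 8.

Converse. This fails: take r = 8. Then 8² = 64 ≡ 8 (mod 14), yet 8 ≡ 1 (mod 7), not 6.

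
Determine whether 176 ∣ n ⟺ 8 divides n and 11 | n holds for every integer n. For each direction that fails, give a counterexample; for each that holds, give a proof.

(⇒) holds; (⇐) fails.

(⇒) If 176 ∣ n, write n = 176q. Since 176 = 22·8, n = 8·(22q), so 8 ∣ n; and since 176 = 16·11, n = 11·(16q), so 11 ∣ n.

(⇐) This fails: take n = 88. Both 8 ∣ 88 and 11 ∣ 88, yet 88 is not a multiple of 176 (since 88 = 0·176 + 88), so 176 ∤ 88.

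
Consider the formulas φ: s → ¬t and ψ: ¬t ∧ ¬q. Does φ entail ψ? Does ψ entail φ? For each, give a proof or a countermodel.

Only the reverse direction holds.

[⇒] This fails. Under s = F, q = T, t = F, the left side is true but the right side is false.

[⇐] Assume the antecedent. If s is true, the antecedent forces (s = T, q = F, t = F), and s → ¬t holds there. If s is false, s → ¬t reduces to true regardless of the other variables. Either way s → ¬t holds.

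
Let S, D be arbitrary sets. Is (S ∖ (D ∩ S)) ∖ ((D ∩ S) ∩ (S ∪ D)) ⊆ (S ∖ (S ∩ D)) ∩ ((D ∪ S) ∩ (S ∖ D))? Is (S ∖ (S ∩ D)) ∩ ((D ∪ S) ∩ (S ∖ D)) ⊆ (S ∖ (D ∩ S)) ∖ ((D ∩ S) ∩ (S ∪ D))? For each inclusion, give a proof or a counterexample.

Both inclusions hold.

(⟹) Let x ∈ (S ∖ (D ∩ S)) ∖ ((D ∩ S) ∩ (S ∪ D)). Then x ∈ S and x ∉ D, from which x ∈ (S ∖ (S ∩ D)) ∩ ((D ∪ S) ∩ (S ∖ D)).

(⟸) Let x ∈ (S ∖ (S ∩ D)) ∩ ((D ∪ S) ∩ (S ∖ D)). Then x ∈ S and x ∉ D, from which x ∈ (S ∖ (D ∩ S)) ∖ ((D ∩ S) ∩ (S ∪ D)).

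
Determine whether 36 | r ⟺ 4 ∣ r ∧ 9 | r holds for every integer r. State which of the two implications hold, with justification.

Both directions hold.

Converse. Suppose 4 ∣ r and 9 ∣ r. Any common multiple of 4 and 9 is a multiple of their lcm; here gcd(4, 9) = 1, so lcm(4, 9) = 4·9 = 36, so 36 ∣ r.

Forward direction. If 36 ∣ r, write r = 36q. Since 36 = 9·4, r = 4·(9q), so 4 ∣ r; and since 36 = 4·9, r = 9·(4q), so 9 ∣ r.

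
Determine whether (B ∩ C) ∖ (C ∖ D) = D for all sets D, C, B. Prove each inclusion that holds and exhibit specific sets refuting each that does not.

Reverse inclusion. This inclusion fails. Take D = {1}, C = ∅, B = ∅; then 1 ∈ D but 1 ∉ (B ∩ C) ∖ (C ∖ D).

Forward inclusion. Let x ∈ (B ∩ C) ∖ (C ∖ D). Then x ∈ D ∩ C ∩ B, from which x ∈ D.

The sets are not equal: only the forward inclusion holds.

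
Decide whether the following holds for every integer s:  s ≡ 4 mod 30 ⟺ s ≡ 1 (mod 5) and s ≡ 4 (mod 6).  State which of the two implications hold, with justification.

(⇒) This fails: s = 4 gives 4 ≡ 4 (mod 30) but 4 ≡ 4 (mod 5), so the conjunction on the right does not hold.

(⇐) This fails: s = 16 satisfies both congruences on the right (16 ≡ 1 mod 5 and 16 ≡ 4 mod 6) yet 16 ≡ 16 (mod 30), not 4.

Neither direction holds.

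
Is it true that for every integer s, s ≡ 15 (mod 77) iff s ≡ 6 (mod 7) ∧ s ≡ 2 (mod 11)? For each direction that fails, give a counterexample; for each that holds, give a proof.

(⟹) This fails: s = 15 gives 15 ≡ 15 (mod 77) but 15 ≡ 1 (mod 7), so the conjunction on the right does not hold.

(⟸) This fails: s = 13 satisfies both congruences on the right (13 ≡ 6 mod 7 and 13 ≡ 2 mod 11) yet 13 ≡ 13 (mod 77), not 15.

Both directions fail.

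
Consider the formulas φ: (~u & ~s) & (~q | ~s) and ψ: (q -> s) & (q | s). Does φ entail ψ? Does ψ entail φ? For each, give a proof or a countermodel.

Forward direction. This fails. Under q = F, s = F, u = F, the left side is true but the right side is false.

Converse. This fails. Under q = F, s = T, u = F, the left side is false but the right side is true.

Both directions fail.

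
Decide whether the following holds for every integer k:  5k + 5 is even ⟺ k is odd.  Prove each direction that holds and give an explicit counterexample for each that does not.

Forward direction. Suppose 5k + 5 is even. Since 5 is odd, 5k and k have the same parity, so 5k + 5 ≡ k + 5 (mod 2). As 5 is odd, 5k + 5 is even exactly when k is odd. Thus k is odd.

Converse. Suppose k is odd; write k = 2j + 1. Then 5k + 5 = 5·(2j + 1) + 5 = 2·5j + 10, which is even.

The biconditional holds.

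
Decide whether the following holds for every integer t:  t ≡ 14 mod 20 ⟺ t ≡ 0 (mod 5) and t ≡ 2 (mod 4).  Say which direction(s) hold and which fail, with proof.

Both directions fail.

(⇒) This fails: t = 14 gives 14 ≡ 14 (mod 20) but 14 ≡ 4 (mod 5), so the conjunction on the right does not hold.

(⇐) This fails: t = 10 satisfies both congruences on the right (10 ≡ 0 mod 5 and 10 ≡ 2 mod 4) yet 10 ≡ 10 (mod 20), not 14.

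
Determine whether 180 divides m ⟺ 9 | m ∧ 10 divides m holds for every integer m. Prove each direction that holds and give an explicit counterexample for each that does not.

(→) If 180 ∣ m, write m = 180q. Since 180 = 20·9, m = 9·(20q), so 9 ∣ m; and since 180 = 18·10, m = 10·(18q), so 10 ∣ m.

(←) This fails: take m = 90. Both 9 ∣ 90 and 10 ∣ 90, yet 90 is not a multiple of 180 (since 90 = 0·180 + 90), so 180 ∤ 90.

Only the forward implication holds.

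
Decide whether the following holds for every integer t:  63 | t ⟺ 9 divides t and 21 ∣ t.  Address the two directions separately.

Both implications hold.

(→) If 63 ∣ t, write t = 63q. Since 63 = 7·9, t = 9·(7q), so 9 ∣ t; and since 63 = 3·21, t = 21·(3q), so 21 ∣ t.

(←) Suppose 9 ∣ t and 21 ∣ t. Any common multiple of 9 and 21 is a multiple of their lcm; here lcm(9, 21) = 9·21/gcd(9, 21) = 189/3 = 63, so 63 ∣ t.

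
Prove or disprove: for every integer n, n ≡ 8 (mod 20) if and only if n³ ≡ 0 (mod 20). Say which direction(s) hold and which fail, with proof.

(⟹) This fails: take n = 8. Then 8 ≡ 8 (mod 20), but 8³ = 512 ≡ 12 (mod 20), not 0.

(⟸) This fails: take n = 0. Then 0³ = 0 ≡ 0 (mod 20), yet 0 ≡ 0 (mod 20), not 8.

Both directions fail.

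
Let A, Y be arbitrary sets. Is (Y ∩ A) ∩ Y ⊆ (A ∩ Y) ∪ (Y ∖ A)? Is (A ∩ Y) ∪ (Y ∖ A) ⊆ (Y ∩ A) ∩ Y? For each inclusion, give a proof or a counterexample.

(⊆) holds; (⊇) fails.

Reverse inclusion. This inclusion fails. Take A = ∅, Y = {1}; then 1 ∈ (A ∩ Y) ∪ (Y ∖ A) but 1 ∉ (Y ∩ A) ∩ Y.

Forward inclusion. Let x ∈ (Y ∩ A) ∩ Y. Then x ∈ A ∩ Y, from which x ∈ (A ∩ Y) ∪ (Y ∖ A).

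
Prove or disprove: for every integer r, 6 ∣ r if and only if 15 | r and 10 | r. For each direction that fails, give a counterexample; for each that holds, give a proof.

[⇒] This fails: take r = 6. Certainly 6 ∣ 6, but 15 ∤ 6.

[⇐] Suppose 15 ∣ r and 10 ∣ r. Any common multiple of 15 and 10 is a multiple of their lcm; here lcm(15, 10) = 15·10/gcd(15, 10) = 150/5 = 30, so 30 ∣ r. Since 6 ∣ 30, it follows that 6 ∣ r.

Not equivalent: only (⇐) holds.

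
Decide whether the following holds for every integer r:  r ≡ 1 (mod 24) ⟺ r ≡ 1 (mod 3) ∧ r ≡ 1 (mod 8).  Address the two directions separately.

[⇒] Suppose r ≡ 1 (mod 24); write r = 24j + 1. Since 3 ∣ 24, reducing mod 3 gives r ≡ 1 (mod 3); since 8 ∣ 24, reducing mod 8 gives r ≡ 1 (mod 8).

[⇐] Conversely, if r ≡ 1 (mod 3) and r ≡ 1 (mod 8), then by the Chinese remainder theorem r ≡ 1 (mod 24). This is exactly r ≡ 1 (mod 24).

Both directions hold.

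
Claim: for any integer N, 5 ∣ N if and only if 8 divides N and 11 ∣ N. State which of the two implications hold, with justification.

Forward direction. This fails: take N = 5. Certainly 5 ∣ 5, but 8 ∤ 5.

Converse. This fails: take N = 88. Both 8 ∣ 88 and 11 ∣ 88, yet 88 is not a multiple of 5 (since 88 = 17·5 + 3), so 5 ∤ 88.

Neither implication holds.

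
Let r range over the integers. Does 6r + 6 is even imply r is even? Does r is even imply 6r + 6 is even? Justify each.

[⇐] Suppose r is even. Since 6 is even, 6r is even for every r, so 6r + 6 has the same parity as 6, which is even. Hence 6r + 6 is even.

[⇒] This fails: take r = 5. Then 6r + 6 = 36, which is even, yet r = 5 is odd, not even.

Only the reverse direction holds.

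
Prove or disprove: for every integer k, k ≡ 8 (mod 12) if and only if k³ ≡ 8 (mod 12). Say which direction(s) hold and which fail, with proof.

The forward direction holds; the converse fails.

[⇐] This fails: take k = 2. Then 2³ = 8 ≡ 8 (mod 12), yet 2 ≡ 2 (mod 12), not 8.

[⇒] Suppose k ≡ 8 (mod 12). Write k = 12j + 8. Then (12j + 8)³ = 1728j³ + 3456j² + 2304j + 512 = 12(144j³ + 288j² + 192j + 42) + 8, so k³ ≡ 8 (mod 12).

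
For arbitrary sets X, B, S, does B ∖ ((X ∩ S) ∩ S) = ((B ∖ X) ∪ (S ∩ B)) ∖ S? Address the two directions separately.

(⊆) This inclusion fails. Take X = {1}, B = {1}, S = ∅; then 1 ∈ B ∖ ((X ∩ S) ∩ S) but 1 ∉ ((B ∖ X) ∪ (S ∩ B)) ∖ S.

(⊇) Let x ∈ ((B ∖ X) ∪ (S ∩ B)) ∖ S. Then x ∈ B and x ∉ X, S, from which x ∈ B ∖ ((X ∩ S) ∩ S).

The sets are not equal: only the reverse inclusion holds.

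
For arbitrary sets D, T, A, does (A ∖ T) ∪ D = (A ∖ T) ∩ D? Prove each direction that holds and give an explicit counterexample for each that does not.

Only the reverse inclusion holds.

(⟹) This inclusion fails. Take D = {1}, T = ∅, A = ∅; then 1 ∈ (A ∖ T) ∪ D but 1 ∉ (A ∖ T) ∩ D.

(⟸) Let x ∈ (A ∖ T) ∩ D. Then x ∈ D ∩ A and x ∉ T, from which x ∈ (A ∖ T) ∪ D.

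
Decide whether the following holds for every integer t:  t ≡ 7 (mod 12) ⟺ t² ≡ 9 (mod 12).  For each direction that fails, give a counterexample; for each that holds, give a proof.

Forward direction. This fails: take t = 7. Then 7 ≡ 7 (mod 12), but 7² = 49 ≡ 1 (mod 12), not 9.

Converse. This fails: take t = 3. Then 3² = 9 ≡ 9 (mod 12), yet 3 ≡ 3 (mod 12), not 7.

Neither direction holds.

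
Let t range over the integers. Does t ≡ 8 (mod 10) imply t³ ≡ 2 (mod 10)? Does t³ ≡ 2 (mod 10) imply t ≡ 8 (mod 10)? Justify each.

Both directions hold.

Forward direction. Suppose t ≡ 8 (mod 10). Write t = 10j + 8. Then (10j + 8)³ = 1000j³ + 2400j² + 1920j + 512 = 10(100j³ + 240j² + 192j + 51) + 2, so t³ ≡ 2 (mod 10).

Converse. Suppose t³ ≡ 2 (mod 10). The only residue r in {0, …, 9} with r³ ≡ 2 (mod 10) is r = 8, so t ≡ 8 (mod 10).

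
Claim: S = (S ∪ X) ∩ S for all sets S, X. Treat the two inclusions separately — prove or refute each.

The two sets are equal.

(⟸) Let x ∈ (S ∪ X) ∩ S. Then either x ∈ S and x ∉ X; or x ∈ S ∩ X. In each case x ∈ S, so (S ∪ X) ∩ S ⊆ S.

(⟹) Let x ∈ S. Then either x ∈ S and x ∉ X; or x ∈ S ∩ X. In each case x ∈ (S ∪ X) ∩ S, so S ⊆ (S ∪ X) ∩ S.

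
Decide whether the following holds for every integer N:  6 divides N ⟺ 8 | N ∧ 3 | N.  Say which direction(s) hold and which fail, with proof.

Only the reverse direction holds.

(→) This fails: take N = 6. Certainly 6 ∣ 6, but 8 ∤ 6.

(←) Suppose 8 ∣ N and 3 ∣ N. Any common multiple of 8 and 3 is a multiple of their lcm; here gcd(8, 3) = 1, so lcm(8, 3) = 8·3 = 24, so 24 ∣ N. Since 6 ∣ 24, it follows that 6 ∣ N.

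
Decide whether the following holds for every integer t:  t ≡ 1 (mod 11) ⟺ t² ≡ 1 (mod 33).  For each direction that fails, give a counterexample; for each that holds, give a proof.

Neither direction holds.

[⇒] This fails: take t = 12. Then 12 ≡ 1 (mod 11), but 12² = 144 ≡ 12 (mod 33), not 1.

[⇐] This fails: take t = 10. Then 10² = 100 ≡ 1 (mod 33), yet 10 ≡ 10 (mod 11), not 1.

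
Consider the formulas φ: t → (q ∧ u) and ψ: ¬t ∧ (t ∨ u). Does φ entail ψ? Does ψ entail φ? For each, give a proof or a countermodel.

(→) This fails. Under q = F, u = F, t = F, the left side is true but the right side is false.

(←) Assume the antecedent. If q is true, the antecedent forces (q = T, u = T, t = F), and t → (q ∧ u) holds there. If q is false, the antecedent forces (q = F, u = T, t = F), and t → (q ∧ u) holds there. Either way t → (q ∧ u) holds.

Only the reverse direction holds.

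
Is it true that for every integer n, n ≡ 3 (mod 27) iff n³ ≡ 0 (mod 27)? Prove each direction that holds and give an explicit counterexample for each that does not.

(⇒) holds; (⇐) fails.

(⇒) Suppose n ≡ 3 (mod 27). Write n = 27j + 3. Then (27j + 3)³ = 19683j³ + 6561j² + 729j + 27 = 27(729j³ + 243j² + 27j + 1) + 0, so n³ ≡ 0 (mod 27).

(⇐) This fails: take n = 0. Then 0³ = 0 ≡ 0 (mod 27), yet 0 ≡ 0 (mod 27), not 3.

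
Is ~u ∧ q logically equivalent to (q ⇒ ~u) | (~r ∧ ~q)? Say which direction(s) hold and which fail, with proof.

[⇒] Assume the antecedent. If q is true, the antecedent forces (q = T, r = F, u = F) or (q = T, r = T, u = F), and (q ⇒ ~u) | (~r ∧ ~q) holds there. If q is false, the antecedent cannot hold. Either way (q ⇒ ~u) | (~r ∧ ~q) holds.

[⇐] This fails. Under q = F, r = F, u = F, the left side is false but the right side is true.

The forward direction holds; the converse fails.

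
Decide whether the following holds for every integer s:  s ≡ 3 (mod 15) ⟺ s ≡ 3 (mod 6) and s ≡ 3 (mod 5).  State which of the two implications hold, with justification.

Forward direction. This fails: s = 18 gives 18 ≡ 3 (mod 15) but 18 ≡ 0 (mod 6), so the conjunction on the right does not hold.

Converse. If s ≡ 3 (mod 6) and s ≡ 3 (mod 5), then by the Chinese remainder theorem s ≡ 3 (mod 30). Since 3 ≡ 3 (mod 15) and 15 ∣ 30, we get s ≡ 3 (mod 15).

Only the reverse direction holds.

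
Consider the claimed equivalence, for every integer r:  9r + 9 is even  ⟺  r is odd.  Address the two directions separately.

(⟹) Suppose 9r + 9 is even. Since 9 is odd, 9r and r have the same parity, so 9r + 9 ≡ r + 9 (mod 2). As 9 is odd, 9r + 9 is even exactly when r is odd. Thus r is odd.

(⟸) Conversely, suppose r is odd; write r = 2j + 1. Then 9r + 9 = 9·(2j + 1) + 9 = 2·9j + 18, which is even.

Both directions hold; the statement is true.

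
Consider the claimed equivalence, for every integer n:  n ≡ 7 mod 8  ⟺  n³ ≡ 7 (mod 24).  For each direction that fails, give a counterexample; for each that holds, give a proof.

Only the converse holds.

(→) This fails: take n = 15. Then 15 ≡ 7 (mod 8), but 15³ = 3375 ≡ 15 (mod 24), not 7.

(←) Conversely, the residues r modulo 24 with r³ ≡ 7 (mod 24) are exactly {7}, and each is ≡ 7 (mod 8).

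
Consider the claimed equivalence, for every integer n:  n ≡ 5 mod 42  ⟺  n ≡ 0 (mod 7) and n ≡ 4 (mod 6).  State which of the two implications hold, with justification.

(⇒) This fails: n = 5 gives 5 ≡ 5 (mod 42) but 5 ≡ 5 (mod 7), so the conjunction on the right does not hold.

(⇐) This fails: n = 28 satisfies both congruences on the right (28 ≡ 0 mod 7 and 28 ≡ 4 mod 6) yet 28 ≡ 28 (mod 42), not 5.

Neither direction holds.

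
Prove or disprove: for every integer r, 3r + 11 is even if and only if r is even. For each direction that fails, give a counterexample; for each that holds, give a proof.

(⇒) This fails: r = 3 gives 3r + 11 = 20, which is even, but 3 is odd, not even.

(⇐) This also fails: r = 2 is even, but 3r + 11 = 17 is odd, not even.

Neither implication holds.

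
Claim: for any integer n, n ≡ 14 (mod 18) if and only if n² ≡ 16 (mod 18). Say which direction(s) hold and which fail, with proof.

(⇒) Suppose n ≡ 14 (mod 18). Write n = 18j + 14. Then (18j + 14)² = 324j² + 504j + 196 = 18(18j² + 28j + 10) + 16, so n² ≡ 16 (mod 18).

(⇐) This fails: take n = 4. Then 4² = 16 ≡ 16 (mod 18), yet 4 ≡ 4 (mod 18), not 14.

(⇒) holds; (⇐) fails.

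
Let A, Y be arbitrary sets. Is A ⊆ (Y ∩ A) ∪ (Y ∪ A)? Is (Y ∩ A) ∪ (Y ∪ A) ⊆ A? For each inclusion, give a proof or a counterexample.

(⊆) holds; (⊇) fails.

(⊆) Let x ∈ A. Then either x ∈ A and x ∉ Y; or x ∈ A ∩ Y. In each case x ∈ (Y ∩ A) ∪ (Y ∪ A), so A ⊆ (Y ∩ A) ∪ (Y ∪ A).

(⊇) This inclusion fails. Take A = ∅, Y = {1}; then 1 ∈ (Y ∩ A) ∪ (Y ∪ A) but 1 ∉ A.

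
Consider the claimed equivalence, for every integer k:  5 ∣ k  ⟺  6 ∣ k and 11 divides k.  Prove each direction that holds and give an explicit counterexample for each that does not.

Neither direction holds.

[⇒] This fails: take k = 5. Certainly 5 ∣ 5, but 6 ∤ 5.

[⇐] This fails: take k = 66. Both 6 ∣ 66 and 11 ∣ 66, yet 66 is not a multiple of 5 (since 66 = 13·5 + 1), so 5 ∤ 66.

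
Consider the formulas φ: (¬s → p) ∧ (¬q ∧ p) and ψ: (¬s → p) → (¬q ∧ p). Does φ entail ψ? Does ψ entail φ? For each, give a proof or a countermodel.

[⇒] Assume the antecedent. If p is true, the antecedent forces (p = T, q = F, s = F) or (p = T, q = F, s = T), and (¬s → p) → (¬q ∧ p) holds there. If p is false, the antecedent cannot hold. Either way (¬s → p) → (¬q ∧ p) holds.

[⇐] This fails. Under p = F, q = F, s = F, the left side is false but the right side is true.

Only the forward direction holds.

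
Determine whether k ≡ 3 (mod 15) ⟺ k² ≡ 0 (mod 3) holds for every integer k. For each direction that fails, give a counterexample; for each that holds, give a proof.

(→) Suppose k ≡ 3 (mod 15). Then k² ≡ 3² = 9 (mod 15), and since 3 ∣ 15, also k² ≡ 0 (mod 3).

(←) This fails: take k = 0. Then 0² = 0 ≡ 0 (mod 3), yet 0 ≡ 0 (mod 15), not 3.

Not equivalent: only (⇒) holds.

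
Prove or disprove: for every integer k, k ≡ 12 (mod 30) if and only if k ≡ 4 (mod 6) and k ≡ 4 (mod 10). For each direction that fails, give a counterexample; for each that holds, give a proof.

(⇒) fails and (⇐) fails.

Forward direction. This fails: k = 12 gives 12 ≡ 12 (mod 30) but 12 ≡ 0 (mod 6), so the conjunction on the right does not hold.

Converse. This fails: k = 4 satisfies both congruences on the right (4 ≡ 4 mod 6 and 4 ≡ 4 mod 10) yet 4 ≡ 4 (mod 30), not 12.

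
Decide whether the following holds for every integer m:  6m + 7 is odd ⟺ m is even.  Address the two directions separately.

(⇒) fails; (⇐) holds.

(⟹) This fails: take m = 5. Then 6m + 7 = 37, which is odd, yet m = 5 is odd, not even.

(⟸) Suppose m is even. Since 6 is even, 6m is even for every m, so 6m + 7 has the same parity as 7, which is odd. Hence 6m + 7 is odd.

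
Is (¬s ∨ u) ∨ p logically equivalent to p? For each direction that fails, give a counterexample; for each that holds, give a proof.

(⇐) Assume the antecedent. If u is true, (¬s ∨ u) ∨ p reduces to true regardless of the other variables. If u is false, the antecedent forces (u = F, p = T, s = F) or (u = F, p = T, s = T), and (¬s ∨ u) ∨ p holds there. Either way (¬s ∨ u) ∨ p holds.

(⇒) This fails. Under u = F, p = F, s = F, the left side is true but the right side is false.

Only the reverse direction holds.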